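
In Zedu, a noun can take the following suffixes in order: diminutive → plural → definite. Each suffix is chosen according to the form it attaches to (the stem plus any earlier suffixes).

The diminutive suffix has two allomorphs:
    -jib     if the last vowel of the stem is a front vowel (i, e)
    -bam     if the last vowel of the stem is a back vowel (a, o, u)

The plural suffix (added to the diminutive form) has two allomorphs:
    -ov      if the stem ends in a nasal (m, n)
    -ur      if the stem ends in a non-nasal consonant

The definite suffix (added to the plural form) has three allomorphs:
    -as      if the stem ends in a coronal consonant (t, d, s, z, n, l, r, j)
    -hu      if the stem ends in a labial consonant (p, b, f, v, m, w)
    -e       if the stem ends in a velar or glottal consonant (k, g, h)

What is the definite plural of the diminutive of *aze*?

azejiburas

*aze*: last vowel = /e/, a front vowel → -jib → *azejib*.
Since the final consonant of the diminutive form *azejib* is /b/ (non-nasal), it takes -ur, giving *azejibur*.
Since the final consonant of the plural form *azejibur* is /r/ (coronal), it takes -as, giving *azejiburas*.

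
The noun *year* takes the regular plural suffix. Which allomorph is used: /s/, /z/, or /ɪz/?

The stem *year* ends in a voiced non-sibilant sound.
The plural suffix surfaces as /ɪz/ after sibilants, /s/ after other voiceless consonants, and /z/ after other voiced sounds.
So the plural -s on *year* is pronounced /z/.

/z/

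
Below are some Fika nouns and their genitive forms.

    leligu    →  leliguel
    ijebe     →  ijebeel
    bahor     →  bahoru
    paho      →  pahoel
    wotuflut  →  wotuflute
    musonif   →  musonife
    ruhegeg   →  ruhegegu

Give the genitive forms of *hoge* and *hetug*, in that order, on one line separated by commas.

The suffix is conditioned by the final sound: -e when the stem ends in a voiceless consonant (*wotuflut*, *musonif*); -u when the stem ends in a voiced consonant (*bahor*, *ruhegeg*); -el when the stem ends in a vowel (*leligu*, *ijebe*, *paho*).
*hoge* — final sound /e/ (a vowel) → -el → *hogeel*.
*hetug* — final sound /g/ (a voiced consonant) → -u → *hetugu*.

hogeel, hetugu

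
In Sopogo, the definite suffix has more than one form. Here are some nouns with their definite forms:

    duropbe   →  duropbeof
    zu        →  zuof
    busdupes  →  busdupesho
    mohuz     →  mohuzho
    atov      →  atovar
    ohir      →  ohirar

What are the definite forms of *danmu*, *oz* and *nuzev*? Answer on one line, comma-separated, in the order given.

The suffix is conditioned by the final sound: -ho when the stem ends in a sibilant (*busdupes*, *mohuz*); -ar when the stem ends in a non-sibilant consonant (*atov*, *ohir*); -of when the stem ends in a vowel (*duropbe*, *zu*).
Since the final sound of *danmu* is /u/ (a vowel), it takes -of, giving *danmuof*.
Since the final sound of *oz* is /z/ (a sibilant), it takes -ho, giving *ozho*.
*nuzev* — final sound /v/ (a non-sibilant consonant) → -ar → *nuzevar*.

danmuof, ozho, nuzevar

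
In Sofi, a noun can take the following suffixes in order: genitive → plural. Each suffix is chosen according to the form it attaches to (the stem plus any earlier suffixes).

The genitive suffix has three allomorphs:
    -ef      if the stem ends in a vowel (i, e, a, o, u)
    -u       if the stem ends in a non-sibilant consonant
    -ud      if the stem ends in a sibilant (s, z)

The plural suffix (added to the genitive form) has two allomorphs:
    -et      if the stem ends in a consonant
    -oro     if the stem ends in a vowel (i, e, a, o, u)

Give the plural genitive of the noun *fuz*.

*fuz* — final sound /z/ (a sibilant) → -ud → *fuzud*.
Since the final sound of the genitive form *fuzud* is /d/ (a consonant), it takes -et, giving *fuzudet*.

fuzudet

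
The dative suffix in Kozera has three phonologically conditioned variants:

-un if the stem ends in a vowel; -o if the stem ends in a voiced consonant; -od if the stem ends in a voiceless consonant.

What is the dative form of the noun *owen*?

*owen* — final sound /n/ (a voiced consonant) → -o → *oweno*.

oweno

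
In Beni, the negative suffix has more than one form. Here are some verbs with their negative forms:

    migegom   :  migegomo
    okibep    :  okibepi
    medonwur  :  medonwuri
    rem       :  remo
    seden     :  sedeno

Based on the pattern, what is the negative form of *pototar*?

pototari

The alternation tracks the final consonant of the stem — -o when the stem ends in a nasal (*migegom*, *rem*, *seden*); -i when the stem ends in a non-nasal consonant (*okibep*, *medonwur*).
*pototar* — final consonant /r/ (non-nasal) → -i → *pototari*.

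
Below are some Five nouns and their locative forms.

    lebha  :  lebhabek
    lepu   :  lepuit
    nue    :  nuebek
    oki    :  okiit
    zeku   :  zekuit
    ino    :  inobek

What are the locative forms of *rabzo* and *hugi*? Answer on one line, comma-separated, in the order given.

The suffix is conditioned by the last vowel: -it when the last vowel of the stem is a high vowel (*lepu*, *oki*, *zeku*); -bek when the last vowel of the stem is a non-high vowel (*lebha*, *nue*, *ino*).
The last vowel of *rabzo* is /o/, which is a non-high vowel, so the suffix is -bek, giving *rabzobek*.
*hugi*: last vowel = /i/, a high vowel → -it → *hugiit*.

rabzobek, hugiit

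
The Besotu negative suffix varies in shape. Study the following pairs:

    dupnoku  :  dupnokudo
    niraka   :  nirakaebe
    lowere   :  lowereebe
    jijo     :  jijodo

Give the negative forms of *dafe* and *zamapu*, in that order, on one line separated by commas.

Looking at the last vowel of each stem: -do when the last vowel of the stem is a rounded vowel (*dupnoku*, *jijo*); -ebe when the last vowel of the stem is an unrounded vowel (*niraka*, *lowere*).
*dafe* — last vowel /e/ (an unrounded vowel) → -ebe → *dafeebe*.
Since the last vowel of *zamapu* is /u/ (a rounded vowel), it takes -do, giving *zamapudo*.

dafeebe, zamapudo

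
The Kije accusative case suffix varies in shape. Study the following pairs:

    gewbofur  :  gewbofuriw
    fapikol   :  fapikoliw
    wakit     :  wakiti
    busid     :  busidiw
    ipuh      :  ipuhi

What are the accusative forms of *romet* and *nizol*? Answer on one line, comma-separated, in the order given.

The alternation tracks the final consonant of the stem — -i when the stem ends in a voiceless consonant (*wakit*, *ipuh*); -iw when the stem ends in a voiced consonant (*gewbofur*, *fapikol*, *busid*).
Since the final consonant of *romet* is /t/ (voiceless), it takes -i, giving *rometi*.
Since the final consonant of *nizol* is /l/ (voiced), it takes -iw, giving *nizoliw*.

rometi, nizoliw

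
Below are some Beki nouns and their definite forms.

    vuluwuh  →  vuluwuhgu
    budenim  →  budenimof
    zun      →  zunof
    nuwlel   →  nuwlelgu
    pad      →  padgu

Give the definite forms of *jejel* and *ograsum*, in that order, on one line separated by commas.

jejelgu, ograsumof

Looking at the final consonant of each stem: -of when the stem ends in a nasal (*budenim*, *zun*); -gu when the stem ends in a non-nasal consonant (*vuluwuh*, *nuwlel*, *pad*).
*jejel* — final consonant /l/ (non-nasal) → -gu → *jejelgu*.
*ograsum*: final consonant = /m/, a nasal → -of → *ograsumof*.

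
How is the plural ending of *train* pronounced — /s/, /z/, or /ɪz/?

The stem *train* ends in a voiced non-sibilant sound.
The plural suffix surfaces as /ɪz/ after sibilants, /s/ after other voiceless consonants, and /z/ after other voiced sounds.
So the plural -s on *train* is pronounced /z/.

/z/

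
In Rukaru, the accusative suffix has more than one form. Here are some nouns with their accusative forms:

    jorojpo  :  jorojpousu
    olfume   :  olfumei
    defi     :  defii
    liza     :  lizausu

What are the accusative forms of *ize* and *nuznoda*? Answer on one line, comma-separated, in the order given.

izei, nuznodausu

Looking at the last vowel of each stem: -i when the last vowel of the stem is a front vowel (*olfume*, *defi*); -usu when the last vowel of the stem is a back vowel (*jorojpo*, *liza*).
Since the last vowel of *ize* is /e/ (a front vowel), it takes -i, giving *izei*.
*nuznoda* — last vowel /a/ (a back vowel) → -usu → *nuznodausu*.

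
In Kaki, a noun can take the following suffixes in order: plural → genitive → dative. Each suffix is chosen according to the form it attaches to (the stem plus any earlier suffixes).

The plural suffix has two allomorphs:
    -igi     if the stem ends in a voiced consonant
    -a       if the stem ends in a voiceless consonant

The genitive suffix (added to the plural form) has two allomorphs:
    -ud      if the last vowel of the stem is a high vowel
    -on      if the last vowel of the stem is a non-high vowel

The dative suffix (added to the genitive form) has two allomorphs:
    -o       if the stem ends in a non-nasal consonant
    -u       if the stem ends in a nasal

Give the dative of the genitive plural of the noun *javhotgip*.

javhotgipaonu

The final consonant of *javhotgip* is /p/, which is voiceless, so the plural suffix is -a, giving *javhotgipa*.
Since the last vowel of the plural form *javhotgipa* is /a/ (a non-high vowel), it takes -on, giving *javhotgipaon*.
The genitive form *javhotgipaon*: final consonant = /n/, a nasal → -u → *javhotgipaonu*.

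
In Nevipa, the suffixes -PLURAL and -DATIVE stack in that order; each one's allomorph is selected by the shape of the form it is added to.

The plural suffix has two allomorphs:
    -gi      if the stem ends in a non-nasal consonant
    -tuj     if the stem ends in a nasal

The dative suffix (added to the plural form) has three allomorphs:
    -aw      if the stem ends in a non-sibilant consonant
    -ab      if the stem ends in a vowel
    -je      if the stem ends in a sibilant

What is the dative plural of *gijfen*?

Since the final consonant of *gijfen* is /n/ (a nasal), it takes -tuj, giving *gijfentuj*.
The plural form *gijfentuj* — final sound /j/ (a non-sibilant consonant) → -aw → *gijfentujaw*.

gijfentujaw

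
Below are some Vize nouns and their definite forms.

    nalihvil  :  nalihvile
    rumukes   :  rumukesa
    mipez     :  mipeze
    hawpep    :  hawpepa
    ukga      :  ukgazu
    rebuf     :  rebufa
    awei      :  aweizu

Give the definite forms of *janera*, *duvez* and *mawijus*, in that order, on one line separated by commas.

janerazu, duveze, mawijusa

Looking at the final sound of each stem: -a when the stem ends in a voiceless consonant (*rumukes*, *hawpep*, *rebuf*); -e when the stem ends in a voiced consonant (*nalihvil*, *mipez*); -zu when the stem ends in a vowel (*ukga*, *awei*).
Since the final sound of *janera* is /a/ (a vowel), it takes -zu, giving *janerazu*.
The final sound of *duvez* is /z/, which is a voiced consonant, so the suffix is -e, giving *duveze*.
Since the final sound of *mawijus* is /s/ (a voiceless consonant), it takes -a, giving *mawijusa*.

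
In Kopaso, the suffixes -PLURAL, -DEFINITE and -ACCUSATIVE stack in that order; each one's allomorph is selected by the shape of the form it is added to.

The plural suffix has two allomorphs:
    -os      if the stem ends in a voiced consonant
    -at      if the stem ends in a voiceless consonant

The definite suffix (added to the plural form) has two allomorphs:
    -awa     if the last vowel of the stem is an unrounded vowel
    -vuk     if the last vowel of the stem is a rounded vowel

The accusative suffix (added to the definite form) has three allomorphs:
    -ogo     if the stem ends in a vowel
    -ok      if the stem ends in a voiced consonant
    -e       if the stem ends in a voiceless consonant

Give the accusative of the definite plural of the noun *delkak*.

*delkak* — final consonant /k/ (voiceless) → -at → *delkakat*.
The last vowel of the plural form *delkakat* is /a/, which is an unrounded vowel, so the definite suffix is -awa, giving *delkakatawa*.
The definite form *delkakatawa* — final sound /a/ (a vowel) → -ogo → *delkakatawaogo*.

delkakatawaogo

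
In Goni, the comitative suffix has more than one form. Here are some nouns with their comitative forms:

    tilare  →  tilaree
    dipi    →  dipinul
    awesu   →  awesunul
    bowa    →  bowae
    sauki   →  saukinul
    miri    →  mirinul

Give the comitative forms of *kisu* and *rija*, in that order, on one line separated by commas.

The alternation tracks the last vowel of the stem — -nul when the last vowel of the stem is a high vowel (*dipi*, *awesu*, *sauki*, *miri*); -e when the last vowel of the stem is a non-high vowel (*tilare*, *bowa*).
*kisu* — last vowel /u/ (a high vowel) → -nul → *kisunul*.
*rija* — last vowel /a/ (a non-high vowel) → -e → *rijae*.

kisunul, rijae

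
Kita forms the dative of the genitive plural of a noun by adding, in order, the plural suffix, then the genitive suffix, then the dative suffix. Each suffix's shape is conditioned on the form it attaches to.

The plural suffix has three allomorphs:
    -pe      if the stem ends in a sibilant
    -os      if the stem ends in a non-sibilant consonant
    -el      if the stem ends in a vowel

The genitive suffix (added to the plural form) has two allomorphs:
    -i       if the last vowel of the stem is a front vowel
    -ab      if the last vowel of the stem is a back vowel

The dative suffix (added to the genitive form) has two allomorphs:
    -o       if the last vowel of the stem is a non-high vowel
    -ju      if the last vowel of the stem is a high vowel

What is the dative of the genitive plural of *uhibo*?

uhiboeliju

*uhibo* — final sound /o/ (a vowel) → -el → *uhiboel*.
The last vowel of the plural form *uhiboel* is /e/, which is a front vowel, so the genitive suffix is -i, giving *uhiboeli*.
The genitive form *uhiboeli*: last vowel = /i/, a high vowel → -ju → *uhiboeliju*.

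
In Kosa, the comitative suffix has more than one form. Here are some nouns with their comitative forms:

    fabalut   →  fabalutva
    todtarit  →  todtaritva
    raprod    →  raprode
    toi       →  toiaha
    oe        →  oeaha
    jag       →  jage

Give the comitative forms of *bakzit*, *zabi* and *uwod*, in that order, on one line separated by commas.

The suffix is conditioned by the final sound: -va when the stem ends in a voiceless consonant (*fabalut*, *todtarit*); -e when the stem ends in a voiced consonant (*raprod*, *jag*); -aha when the stem ends in a vowel (*toi*, *oe*).
The final sound of *bakzit* is /t/, which is a voiceless consonant, so the suffix is -va, giving *bakzitva*.
Since the final sound of *zabi* is /i/ (a vowel), it takes -aha, giving *zabiaha*.
*uwod*: final sound = /d/, a voiced consonant → -e → *uwode*.

bakzitva, zabiaha, uwode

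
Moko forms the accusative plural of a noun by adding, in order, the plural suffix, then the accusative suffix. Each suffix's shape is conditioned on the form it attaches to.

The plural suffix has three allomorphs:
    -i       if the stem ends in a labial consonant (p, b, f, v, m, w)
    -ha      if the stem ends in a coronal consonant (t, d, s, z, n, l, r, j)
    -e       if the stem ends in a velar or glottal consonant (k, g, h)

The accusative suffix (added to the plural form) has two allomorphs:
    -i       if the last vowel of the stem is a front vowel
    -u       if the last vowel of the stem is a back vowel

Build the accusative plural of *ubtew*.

Since the final consonant of *ubtew* is /w/ (labial), it takes -i, giving *ubtewi*.
The plural form *ubtewi* — last vowel /i/ (a front vowel) → -i → *ubtewii*.

ubtewii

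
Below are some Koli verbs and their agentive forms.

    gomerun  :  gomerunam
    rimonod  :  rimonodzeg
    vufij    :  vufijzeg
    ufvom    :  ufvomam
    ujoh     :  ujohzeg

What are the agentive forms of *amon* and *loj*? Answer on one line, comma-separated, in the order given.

amonam, lojzeg

The pattern is nasality of the final consonant: -am when the stem ends in a nasal (*gomerun*, *ufvom*); -zeg when the stem ends in a non-nasal consonant (*rimonod*, *vufij*, *ujoh*).
Since the final consonant of *amon* is /n/ (a nasal), it takes -am, giving *amonam*.
Since the final consonant of *loj* is /j/ (non-nasal), it takes -zeg, giving *lojzeg*.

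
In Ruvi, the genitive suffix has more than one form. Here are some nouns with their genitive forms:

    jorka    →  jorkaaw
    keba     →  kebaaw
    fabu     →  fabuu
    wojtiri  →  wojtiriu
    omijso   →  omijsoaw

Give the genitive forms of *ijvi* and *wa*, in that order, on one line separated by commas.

ijviu, waaw

Looking at the last vowel of each stem: -u when the last vowel of the stem is a high vowel (*fabu*, *wojtiri*); -aw when the last vowel of the stem is a non-high vowel (*jorka*, *keba*, *omijso*).
*ijvi*: last vowel = /i/, a high vowel → -u → *ijviu*.
Since the last vowel of *wa* is /a/ (a non-high vowel), it takes -aw, giving *waaw*.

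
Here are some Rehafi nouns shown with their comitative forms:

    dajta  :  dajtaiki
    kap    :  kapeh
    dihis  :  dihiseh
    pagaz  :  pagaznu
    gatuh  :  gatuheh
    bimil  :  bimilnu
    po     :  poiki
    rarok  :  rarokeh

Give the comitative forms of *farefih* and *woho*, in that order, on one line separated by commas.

farefiheh, wohoiki

The alternation tracks the final sound of the stem — -eh when the stem ends in a voiceless consonant (*kap*, *dihis*, *gatuh*, *rarok*); -nu when the stem ends in a voiced consonant (*pagaz*, *bimil*); -iki when the stem ends in a vowel (*dajta*, *po*).
*farefih*: final sound = /h/, a voiceless consonant → -eh → *farefiheh*.
Since the final sound of *woho* is /o/ (a vowel), it takes -iki, giving *wohoiki*.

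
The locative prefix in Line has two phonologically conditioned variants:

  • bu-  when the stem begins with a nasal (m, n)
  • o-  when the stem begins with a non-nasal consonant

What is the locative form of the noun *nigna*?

bunigna

*nigna* — first consonant /n/ (a nasal) → bu- → *bunigna*.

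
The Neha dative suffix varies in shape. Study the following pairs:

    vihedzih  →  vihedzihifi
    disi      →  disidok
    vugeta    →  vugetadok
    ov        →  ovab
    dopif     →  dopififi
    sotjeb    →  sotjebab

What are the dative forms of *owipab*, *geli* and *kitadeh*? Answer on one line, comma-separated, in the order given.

Looking at the final sound of each stem: -ifi when the stem ends in a voiceless consonant (*vihedzih*, *dopif*); -ab when the stem ends in a voiced consonant (*ov*, *sotjeb*); -dok when the stem ends in a vowel (*disi*, *vugeta*).
*owipab*: final sound = /b/, a voiced consonant → -ab → *owipabab*.
The final sound of *geli* is /i/, which is a vowel, so the suffix is -dok, giving *gelidok*.
*kitadeh*: final sound = /h/, a voiceless consonant → -ifi → *kitadehifi*.

owipabab, gelidok, kitadehifi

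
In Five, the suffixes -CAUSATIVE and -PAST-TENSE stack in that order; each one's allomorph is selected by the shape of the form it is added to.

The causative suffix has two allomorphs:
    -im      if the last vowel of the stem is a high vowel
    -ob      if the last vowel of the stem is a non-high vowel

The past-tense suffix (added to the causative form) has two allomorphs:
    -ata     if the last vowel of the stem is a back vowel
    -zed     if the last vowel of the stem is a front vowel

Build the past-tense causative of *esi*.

esiimzed

*esi* — last vowel /i/ (a high vowel) → -im → *esiim*.
Since the last vowel of the causative form *esiim* is /i/ (a front vowel), it takes -zed, giving *esiimzed*.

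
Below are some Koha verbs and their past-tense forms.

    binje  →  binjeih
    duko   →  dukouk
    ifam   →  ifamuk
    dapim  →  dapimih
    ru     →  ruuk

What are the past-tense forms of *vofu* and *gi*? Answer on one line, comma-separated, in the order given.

vofuuk, giih

The alternation tracks the last vowel of the stem — -ih when the last vowel of the stem is a front vowel (*binje*, *dapim*); -uk when the last vowel of the stem is a back vowel (*duko*, *ifam*, *ru*).
*vofu*: last vowel = /u/, a back vowel → -uk → *vofuuk*.
*gi*: last vowel = /i/, a front vowel → -ih → *giih*.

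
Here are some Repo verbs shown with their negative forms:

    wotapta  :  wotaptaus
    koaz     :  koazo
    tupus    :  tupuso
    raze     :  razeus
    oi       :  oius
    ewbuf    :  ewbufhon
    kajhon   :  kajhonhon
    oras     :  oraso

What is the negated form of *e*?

Looking at the final sound of each stem: -o when the stem ends in a sibilant (*koaz*, *tupus*, *oras*); -hon when the stem ends in a non-sibilant consonant (*ewbuf*, *kajhon*); -us when the stem ends in a vowel (*wotapta*, *raze*, *oi*).
The final sound of *e* is /e/, which is a vowel, so the suffix is -us, giving *eus*.

eus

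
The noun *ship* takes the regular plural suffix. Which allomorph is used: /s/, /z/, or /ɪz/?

The stem *ship* ends in a voiceless non-sibilant consonant.
The plural suffix surfaces as /ɪz/ after sibilants, /s/ after other voiceless consonants, and /z/ after other voiced sounds.
So the plural -s on *ship* is pronounced /s/.

/s/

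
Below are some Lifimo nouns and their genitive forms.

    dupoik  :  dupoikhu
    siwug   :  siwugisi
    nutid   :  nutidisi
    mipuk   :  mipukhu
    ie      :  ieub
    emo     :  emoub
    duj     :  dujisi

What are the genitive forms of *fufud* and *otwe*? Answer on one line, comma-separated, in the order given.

The pattern is voicing of the final sound: -hu when the stem ends in a voiceless consonant (*dupoik*, *mipuk*); -isi when the stem ends in a voiced consonant (*siwug*, *nutid*, *duj*); -ub when the stem ends in a vowel (*ie*, *emo*).
*fufud* — final sound /d/ (a voiced consonant) → -isi → *fufudisi*.
*otwe* — final sound /e/ (a vowel) → -ub → *otweub*.

fufudisi, otweub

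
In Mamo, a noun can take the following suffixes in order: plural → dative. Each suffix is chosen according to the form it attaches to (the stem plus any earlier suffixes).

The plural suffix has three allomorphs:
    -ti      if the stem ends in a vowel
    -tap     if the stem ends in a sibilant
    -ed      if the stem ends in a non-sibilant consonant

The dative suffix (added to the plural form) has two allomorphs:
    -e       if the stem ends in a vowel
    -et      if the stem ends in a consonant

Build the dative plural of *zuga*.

Since the final sound of *zuga* is /a/ (a vowel), it takes -ti, giving *zugati*.
The plural form *zugati* — final sound /i/ (a vowel) → -e → *zugatie*.

zugatie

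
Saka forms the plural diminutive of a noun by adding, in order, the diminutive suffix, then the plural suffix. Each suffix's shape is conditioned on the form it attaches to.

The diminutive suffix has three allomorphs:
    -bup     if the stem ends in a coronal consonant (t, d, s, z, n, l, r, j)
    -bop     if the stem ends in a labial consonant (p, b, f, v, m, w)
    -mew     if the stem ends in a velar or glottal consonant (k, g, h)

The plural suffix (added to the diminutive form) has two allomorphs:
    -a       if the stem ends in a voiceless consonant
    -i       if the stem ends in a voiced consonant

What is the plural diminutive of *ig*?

The final consonant of *ig* is /g/, which is velar/glottal, so the diminutive suffix is -mew, giving *igmew*.
The diminutive form *igmew* — final consonant /w/ (voiced) → -i → *igmewi*.

igmewi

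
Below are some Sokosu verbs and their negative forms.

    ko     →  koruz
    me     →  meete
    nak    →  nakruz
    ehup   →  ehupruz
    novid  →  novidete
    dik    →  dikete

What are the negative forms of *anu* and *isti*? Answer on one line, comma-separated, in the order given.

anuruz, istiete

The alternation tracks the last vowel of the stem — -ete when the last vowel of the stem is a front vowel (*me*, *novid*, *dik*); -ruz when the last vowel of the stem is a back vowel (*ko*, *nak*, *ehup*).
*anu*: last vowel = /u/, a back vowel → -ruz → *anuruz*.
Since the last vowel of *isti* is /i/ (a front vowel), it takes -ete, giving *istiete*.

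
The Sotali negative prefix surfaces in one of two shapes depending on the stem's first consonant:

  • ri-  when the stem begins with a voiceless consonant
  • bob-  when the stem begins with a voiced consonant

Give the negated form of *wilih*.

*wilih* — first consonant /w/ (voiced) → bob- → *bobwilih*.

bobwilih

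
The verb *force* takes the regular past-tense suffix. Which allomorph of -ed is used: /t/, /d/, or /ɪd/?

The stem *force* ends in a voiceless consonant other than /t/.
The -ed suffix is realized as /ɪd/ after /t, d/; as /t/ after other voiceless consonants; and as /d/ after other voiced sounds.
So -ed on *force* is pronounced /t/.

/t/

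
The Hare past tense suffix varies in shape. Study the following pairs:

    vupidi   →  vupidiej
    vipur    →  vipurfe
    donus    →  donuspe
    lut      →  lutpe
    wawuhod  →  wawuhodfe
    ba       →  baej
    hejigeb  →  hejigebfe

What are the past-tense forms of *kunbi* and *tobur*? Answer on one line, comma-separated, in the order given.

Looking at the final sound of each stem: -pe when the stem ends in a voiceless consonant (*donus*, *lut*); -fe when the stem ends in a voiced consonant (*vipur*, *wawuhod*, *hejigeb*); -ej when the stem ends in a vowel (*vupidi*, *ba*).
Since the final sound of *kunbi* is /i/ (a vowel), it takes -ej, giving *kunbiej*.
*tobur* — final sound /r/ (a voiced consonant) → -fe → *toburfe*.

kunbiej, toburfe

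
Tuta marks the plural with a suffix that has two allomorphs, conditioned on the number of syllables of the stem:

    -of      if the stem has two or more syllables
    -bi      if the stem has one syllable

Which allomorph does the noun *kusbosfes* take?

*kusbosfes* (3 syllables) → -of.

-of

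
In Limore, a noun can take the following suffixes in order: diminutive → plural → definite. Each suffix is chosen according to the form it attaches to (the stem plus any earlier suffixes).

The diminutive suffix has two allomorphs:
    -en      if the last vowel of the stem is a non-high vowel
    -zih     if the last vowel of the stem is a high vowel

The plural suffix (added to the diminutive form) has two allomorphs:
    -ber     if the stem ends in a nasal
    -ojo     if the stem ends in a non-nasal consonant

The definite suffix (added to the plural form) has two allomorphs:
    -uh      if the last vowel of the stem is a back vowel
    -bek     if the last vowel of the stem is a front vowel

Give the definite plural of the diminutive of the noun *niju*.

nijuzihojouh

The last vowel of *niju* is /u/, which is a high vowel, so the diminutive suffix is -zih, giving *nijuzih*.
The diminutive form *nijuzih*: final consonant = /h/, non-nasal → -ojo → *nijuzihojo*.
The plural form *nijuzihojo*: last vowel = /o/, a back vowel → -uh → *nijuzihojouh*.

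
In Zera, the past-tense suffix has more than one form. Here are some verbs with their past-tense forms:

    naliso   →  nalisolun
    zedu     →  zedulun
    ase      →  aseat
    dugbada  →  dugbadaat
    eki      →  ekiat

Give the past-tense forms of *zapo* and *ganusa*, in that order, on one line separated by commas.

The alternation tracks the last vowel of the stem — -lun when the last vowel of the stem is a rounded vowel (*naliso*, *zedu*); -at when the last vowel of the stem is an unrounded vowel (*ase*, *dugbada*, *eki*).
*zapo*: last vowel = /o/, a rounded vowel → -lun → *zapolun*.
The last vowel of *ganusa* is /a/, which is an unrounded vowel, so the suffix is -at, giving *ganusaat*.

zapolun, ganusaat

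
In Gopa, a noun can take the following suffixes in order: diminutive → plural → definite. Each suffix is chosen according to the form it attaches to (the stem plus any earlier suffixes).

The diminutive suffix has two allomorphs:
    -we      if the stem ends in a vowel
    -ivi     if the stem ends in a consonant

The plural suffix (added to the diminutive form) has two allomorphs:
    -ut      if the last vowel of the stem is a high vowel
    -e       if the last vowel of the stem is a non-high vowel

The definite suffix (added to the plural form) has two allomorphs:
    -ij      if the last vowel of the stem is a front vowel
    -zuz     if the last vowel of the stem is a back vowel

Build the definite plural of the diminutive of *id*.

*id*: final sound = /d/, a consonant → -ivi → *idivi*.
Since the last vowel of the diminutive form *idivi* is /i/ (a high vowel), it takes -ut, giving *idiviut*.
The plural form *idiviut*: last vowel = /u/, a back vowel → -zuz → *idiviutzuz*.

idiviutzuz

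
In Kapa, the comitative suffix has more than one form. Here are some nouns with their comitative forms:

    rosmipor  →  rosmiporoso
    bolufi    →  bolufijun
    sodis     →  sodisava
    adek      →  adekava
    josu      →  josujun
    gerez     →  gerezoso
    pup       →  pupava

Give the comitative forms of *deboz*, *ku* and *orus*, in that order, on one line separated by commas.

debozoso, kujun, orusava

The suffix is conditioned by the final sound: -ava when the stem ends in a voiceless consonant (*sodis*, *adek*, *pup*); -oso when the stem ends in a voiced consonant (*rosmipor*, *gerez*); -jun when the stem ends in a vowel (*bolufi*, *josu*).
The final sound of *deboz* is /z/, which is a voiced consonant, so the suffix is -oso, giving *debozoso*.
Since the final sound of *ku* is /u/ (a vowel), it takes -jun, giving *kujun*.
*orus*: final sound = /s/, a voiceless consonant → -ava → *orusava*.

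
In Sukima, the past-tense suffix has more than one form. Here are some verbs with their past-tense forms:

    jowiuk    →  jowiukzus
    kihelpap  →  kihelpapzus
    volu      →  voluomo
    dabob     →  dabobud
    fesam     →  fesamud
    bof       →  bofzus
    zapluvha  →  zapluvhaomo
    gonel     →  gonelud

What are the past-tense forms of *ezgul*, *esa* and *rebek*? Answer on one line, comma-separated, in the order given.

Looking at the final sound of each stem: -zus when the stem ends in a voiceless consonant (*jowiuk*, *kihelpap*, *bof*); -ud when the stem ends in a voiced consonant (*dabob*, *fesam*, *gonel*); -omo when the stem ends in a vowel (*volu*, *zapluvha*).
*ezgul*: final sound = /l/, a voiced consonant → -ud → *ezgulud*.
*esa*: final sound = /a/, a vowel → -omo → *esaomo*.
The final sound of *rebek* is /k/, which is a voiceless consonant, so the suffix is -zus, giving *rebekzus*.

ezgulud, esaomo, rebekzus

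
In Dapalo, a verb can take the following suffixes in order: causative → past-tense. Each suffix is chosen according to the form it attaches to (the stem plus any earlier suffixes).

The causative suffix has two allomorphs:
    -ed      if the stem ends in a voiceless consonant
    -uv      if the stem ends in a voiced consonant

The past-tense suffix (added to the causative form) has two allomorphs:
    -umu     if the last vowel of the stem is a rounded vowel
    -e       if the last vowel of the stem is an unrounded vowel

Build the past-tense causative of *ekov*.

ekovuvumu

*ekov* — final consonant /v/ (voiced) → -uv → *ekovuv*.
The last vowel of the causative form *ekovuv* is /u/, which is a rounded vowel, so the past-tense suffix is -umu, giving *ekovuvumu*.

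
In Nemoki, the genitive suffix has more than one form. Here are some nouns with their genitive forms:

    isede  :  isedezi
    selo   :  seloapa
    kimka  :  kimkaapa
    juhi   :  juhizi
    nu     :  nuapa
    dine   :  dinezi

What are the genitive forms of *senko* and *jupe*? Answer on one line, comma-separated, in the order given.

The suffix is conditioned by the last vowel: -zi when the last vowel of the stem is a front vowel (*isede*, *juhi*, *dine*); -apa when the last vowel of the stem is a back vowel (*selo*, *kimka*, *nu*).
*senko*: last vowel = /o/, a back vowel → -apa → *senkoapa*.
*jupe* — last vowel /e/ (a front vowel) → -zi → *jupezi*.

senkoapa, jupezi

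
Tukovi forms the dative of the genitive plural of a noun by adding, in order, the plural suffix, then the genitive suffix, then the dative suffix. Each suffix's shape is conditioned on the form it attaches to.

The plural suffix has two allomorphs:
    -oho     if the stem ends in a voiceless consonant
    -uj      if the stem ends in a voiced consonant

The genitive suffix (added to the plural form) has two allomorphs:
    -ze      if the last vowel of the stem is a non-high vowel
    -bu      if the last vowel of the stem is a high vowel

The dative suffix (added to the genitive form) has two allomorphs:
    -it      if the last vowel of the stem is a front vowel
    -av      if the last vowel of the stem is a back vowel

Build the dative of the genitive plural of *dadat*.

*dadat* — final consonant /t/ (voiceless) → -oho → *dadatoho*.
The last vowel of the plural form *dadatoho* is /o/, which is a non-high vowel, so the genitive suffix is -ze, giving *dadatohoze*.
Since the last vowel of the genitive form *dadatohoze* is /e/ (a front vowel), it takes -it, giving *dadatohozeit*.

dadatohozeit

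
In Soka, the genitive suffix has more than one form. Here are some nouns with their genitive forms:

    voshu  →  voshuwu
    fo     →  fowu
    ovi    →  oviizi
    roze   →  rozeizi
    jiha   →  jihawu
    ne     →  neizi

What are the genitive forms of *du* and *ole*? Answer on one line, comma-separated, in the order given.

The alternation tracks the last vowel of the stem — -izi when the last vowel of the stem is a front vowel (*ovi*, *roze*, *ne*); -wu when the last vowel of the stem is a back vowel (*voshu*, *fo*, *jiha*).
*du*: last vowel = /u/, a back vowel → -wu → *duwu*.
The last vowel of *ole* is /e/, which is a front vowel, so the suffix is -izi, giving *oleizi*.

duwu, oleizi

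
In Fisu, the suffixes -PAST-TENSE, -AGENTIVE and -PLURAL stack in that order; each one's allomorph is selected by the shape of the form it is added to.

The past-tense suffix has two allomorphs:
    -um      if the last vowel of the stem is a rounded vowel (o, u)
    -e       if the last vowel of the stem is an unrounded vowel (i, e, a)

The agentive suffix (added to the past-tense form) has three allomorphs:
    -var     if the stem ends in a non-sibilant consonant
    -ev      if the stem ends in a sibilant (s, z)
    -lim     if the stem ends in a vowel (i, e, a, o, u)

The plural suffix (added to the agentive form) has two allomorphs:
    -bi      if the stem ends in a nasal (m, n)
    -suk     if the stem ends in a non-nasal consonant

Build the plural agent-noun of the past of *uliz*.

ulizelimbi

*uliz*: last vowel = /i/, an unrounded vowel → -e → *ulize*.
The final sound of the past-tense form *ulize* is /e/, which is a vowel, so the agentive suffix is -lim, giving *ulizelim*.
The final consonant of the agentive form *ulizelim* is /m/, which is a nasal, so the plural suffix is -bi, giving *ulizelimbi*.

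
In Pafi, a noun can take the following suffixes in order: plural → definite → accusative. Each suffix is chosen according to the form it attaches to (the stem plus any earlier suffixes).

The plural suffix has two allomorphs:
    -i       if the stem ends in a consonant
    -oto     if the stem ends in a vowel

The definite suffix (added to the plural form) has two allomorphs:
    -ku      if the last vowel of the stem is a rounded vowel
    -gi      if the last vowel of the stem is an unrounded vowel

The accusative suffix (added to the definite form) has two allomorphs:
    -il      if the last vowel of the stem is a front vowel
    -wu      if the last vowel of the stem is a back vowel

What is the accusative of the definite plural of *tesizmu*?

tesizmuotokuwu

Since the final sound of *tesizmu* is /u/ (a vowel), it takes -oto, giving *tesizmuoto*.
Since the last vowel of the plural form *tesizmuoto* is /o/ (a rounded vowel), it takes -ku, giving *tesizmuotoku*.
The definite form *tesizmuotoku* — last vowel /u/ (a back vowel) → -wu → *tesizmuotokuwu*.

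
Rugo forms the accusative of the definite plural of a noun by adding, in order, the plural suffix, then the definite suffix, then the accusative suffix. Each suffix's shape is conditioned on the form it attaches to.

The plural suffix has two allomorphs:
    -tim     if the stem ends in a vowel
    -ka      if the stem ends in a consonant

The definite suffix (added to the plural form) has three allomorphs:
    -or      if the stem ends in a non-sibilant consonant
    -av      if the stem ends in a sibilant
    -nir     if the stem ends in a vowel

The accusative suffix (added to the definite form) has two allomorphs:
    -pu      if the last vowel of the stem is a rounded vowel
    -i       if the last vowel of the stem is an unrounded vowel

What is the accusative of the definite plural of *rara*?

raratimorpu

The final sound of *rara* is /a/, which is a vowel, so the plural suffix is -tim, giving *raratim*.
The plural form *raratim*: final sound = /m/, a non-sibilant consonant → -or → *raratimor*.
The definite form *raratimor*: last vowel = /o/, a rounded vowel → -pu → *raratimorpu*.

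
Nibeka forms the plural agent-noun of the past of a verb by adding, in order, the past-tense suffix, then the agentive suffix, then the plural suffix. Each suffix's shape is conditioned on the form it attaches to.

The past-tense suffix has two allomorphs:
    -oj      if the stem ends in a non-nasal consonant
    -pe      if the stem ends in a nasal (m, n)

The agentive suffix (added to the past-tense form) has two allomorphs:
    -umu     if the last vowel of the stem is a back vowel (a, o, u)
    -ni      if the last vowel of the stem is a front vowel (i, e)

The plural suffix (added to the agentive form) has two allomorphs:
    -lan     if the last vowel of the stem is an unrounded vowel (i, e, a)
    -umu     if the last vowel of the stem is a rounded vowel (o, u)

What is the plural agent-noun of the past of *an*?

The final consonant of *an* is /n/, which is a nasal, so the past-tense suffix is -pe, giving *anpe*.
The past-tense form *anpe*: last vowel = /e/, a front vowel → -ni → *anpeni*.
The agentive form *anpeni*: last vowel = /i/, an unrounded vowel → -lan → *anpenilan*.

anpenilan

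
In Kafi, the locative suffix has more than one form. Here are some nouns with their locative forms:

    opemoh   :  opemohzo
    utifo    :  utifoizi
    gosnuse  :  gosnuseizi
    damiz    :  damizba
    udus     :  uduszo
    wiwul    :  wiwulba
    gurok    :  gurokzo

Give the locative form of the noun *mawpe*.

The pattern is voicing of the final sound: -zo when the stem ends in a voiceless consonant (*opemoh*, *udus*, *gurok*); -ba when the stem ends in a voiced consonant (*damiz*, *wiwul*); -izi when the stem ends in a vowel (*utifo*, *gosnuse*).
The final sound of *mawpe* is /e/, which is a vowel, so the suffix is -izi, giving *mawpeizi*.

mawpeizi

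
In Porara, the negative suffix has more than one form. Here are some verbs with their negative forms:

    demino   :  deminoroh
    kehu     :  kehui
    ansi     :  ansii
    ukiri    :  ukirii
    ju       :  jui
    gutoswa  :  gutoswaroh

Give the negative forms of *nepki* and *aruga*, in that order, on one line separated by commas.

Looking at the last vowel of each stem: -i when the last vowel of the stem is a high vowel (*kehu*, *ansi*, *ukiri*, *ju*); -roh when the last vowel of the stem is a non-high vowel (*demino*, *gutoswa*).
The last vowel of *nepki* is /i/, which is a high vowel, so the suffix is -i, giving *nepkii*.
*aruga*: last vowel = /a/, a non-high vowel → -roh → *arugaroh*.

nepkii, arugaroh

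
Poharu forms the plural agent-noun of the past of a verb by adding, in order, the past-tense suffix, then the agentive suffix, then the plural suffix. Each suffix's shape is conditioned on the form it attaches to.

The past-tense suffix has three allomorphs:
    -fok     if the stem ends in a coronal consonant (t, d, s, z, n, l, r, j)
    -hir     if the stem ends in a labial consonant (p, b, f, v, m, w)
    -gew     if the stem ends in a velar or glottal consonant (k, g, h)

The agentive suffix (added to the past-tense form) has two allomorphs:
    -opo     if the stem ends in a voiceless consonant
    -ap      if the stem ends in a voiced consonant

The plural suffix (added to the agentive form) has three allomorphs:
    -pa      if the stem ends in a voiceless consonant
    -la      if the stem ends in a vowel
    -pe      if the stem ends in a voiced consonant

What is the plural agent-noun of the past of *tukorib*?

tukoribhirappa

*tukorib*: final consonant = /b/, labial → -hir → *tukoribhir*.
Since the final consonant of the past-tense form *tukoribhir* is /r/ (voiced), it takes -ap, giving *tukoribhirap*.
The agentive form *tukoribhirap* — final sound /p/ (a voiceless consonant) → -pa → *tukoribhirappa*.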